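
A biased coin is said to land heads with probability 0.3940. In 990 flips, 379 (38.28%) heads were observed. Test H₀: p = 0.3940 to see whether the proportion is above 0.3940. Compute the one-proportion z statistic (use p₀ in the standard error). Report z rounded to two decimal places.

p̂ = 379/990 = 0.3828.
Under H₀, SE = √(0.394·0.606/990) = √(0.000241176) = 0.0155.
z = (0.3828 − 0.394)/0.0155 = -0.0112/0.0155 = -0.72.
p-value = P(Z > -0.719) ≈ 0.7640.

z = -0.72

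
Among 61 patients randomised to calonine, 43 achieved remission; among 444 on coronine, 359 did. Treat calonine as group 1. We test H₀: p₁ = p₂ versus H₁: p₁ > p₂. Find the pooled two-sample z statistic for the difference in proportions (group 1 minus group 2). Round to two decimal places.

z = -1.88

p̂₁ = 43/61 = 0.70492, p̂₂ = 359/444 = 0.80856.
Pooled p̂ = (43+359)/(61+444) = 402/505 = 0.79604.
SE = √(0.162361 × 0.0186457) = 0.05502.
z = (0.70492 − 0.80856)/0.05502 = -0.10364/0.05502 = -1.88.
p-value = P(Z > -1.884) ≈ 0.9702.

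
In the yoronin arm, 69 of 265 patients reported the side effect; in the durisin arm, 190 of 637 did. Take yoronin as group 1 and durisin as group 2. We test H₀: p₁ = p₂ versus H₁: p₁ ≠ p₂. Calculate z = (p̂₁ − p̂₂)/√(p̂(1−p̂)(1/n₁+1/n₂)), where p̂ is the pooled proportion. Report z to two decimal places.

p̂₁ = 69/265 = 0.2604, p̂₂ = 190/637 = 0.2983.
Pooled p̂ = (69+190)/(265+637) = 259/902 = 0.2871.
SE = √(0.20469 × 0.00534344) = 0.0331.
z = (0.2604 − 0.2983)/0.0331 = -0.0379/0.0331 = -1.15.

z = -1.15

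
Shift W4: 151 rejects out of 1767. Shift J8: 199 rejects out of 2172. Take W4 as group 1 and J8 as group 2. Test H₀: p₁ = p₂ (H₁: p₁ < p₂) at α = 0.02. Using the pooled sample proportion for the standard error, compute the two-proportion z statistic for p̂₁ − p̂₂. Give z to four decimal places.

p̂₁ = 151/1767 = 0.0854556, p̂₂ = 199/2172 = 0.0916206.
Pooled p̂ = (151+199)/(1767+2172) = 350/3939 = 0.0888550.
SE = √(p̂(1−p̂)(1/n₁+1/n₂)) = √(0.0888550·0.9111450·0.00102634) = √(8.3092e-05) = 0.0091155.
z = (0.0854556 − 0.0916206)/0.0091155 = -0.0061650/0.0091155 = -0.6763.
p-value = P(Z < -0.676) ≈ 0.2494. With α = 0.02, fail to reject H₀.

z = -0.6763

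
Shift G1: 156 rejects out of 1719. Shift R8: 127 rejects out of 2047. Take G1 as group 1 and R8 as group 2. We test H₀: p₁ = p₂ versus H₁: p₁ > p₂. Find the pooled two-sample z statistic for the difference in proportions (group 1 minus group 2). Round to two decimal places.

z = 3.33

p̂₁ = 156/1719 ≈ 0.09075, p̂₂ = 127/2047 ≈ 0.06204.
Pooled p̂ = (156+127)/(1719+2047) = 283/3766 = 0.07515.
SE = √(0.0694991 × 0.00107025) = 0.00862.
z = (0.09075 − 0.06204)/0.00862 = 0.02871/0.00862 = 3.33.
p-value = P(Z > 3.329) ≈ 0.0004.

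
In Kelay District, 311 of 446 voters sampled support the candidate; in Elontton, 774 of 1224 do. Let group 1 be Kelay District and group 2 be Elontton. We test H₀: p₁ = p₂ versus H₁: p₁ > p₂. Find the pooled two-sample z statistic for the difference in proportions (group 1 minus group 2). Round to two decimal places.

p̂₁ = 311/446 = 0.6973, p̂₂ = 774/1224 = 0.6324.
Pooled p̂ = (311+774)/(446+1224) = 1085/1670 = 0.6497.
SE = √(0.22759 × 0.00305915) = 0.0264.
z = (0.6973 − 0.6324)/0.0264 = 0.0649/0.0264 = 2.46.

z = 2.46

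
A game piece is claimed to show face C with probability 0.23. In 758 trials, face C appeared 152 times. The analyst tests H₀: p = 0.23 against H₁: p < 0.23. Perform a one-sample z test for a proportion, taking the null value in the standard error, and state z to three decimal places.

z = -1.928

p̂ = 152/758 = 0.200528.
Standard error under H₀: √(0.23×0.77/758) = 0.015285.
z = (0.200528 − 0.23)/0.015285 = -0.029472/0.015285 = -1.928.
p-value = P(Z < -1.928) ≈ 0.0269.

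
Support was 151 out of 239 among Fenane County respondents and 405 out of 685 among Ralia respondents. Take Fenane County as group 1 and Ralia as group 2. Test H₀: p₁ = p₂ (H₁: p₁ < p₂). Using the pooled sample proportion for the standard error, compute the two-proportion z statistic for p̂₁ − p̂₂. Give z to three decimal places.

z = 1.103

p̂₁ = 151/239 = 0.63180, p̂₂ = 405/685 = 0.59124.
Pooled p̂ = (151+405)/(239+685) = 556/924 = 0.60173.
SE = √(p̂(1−p̂)(1/n₁+1/n₂)) = √(0.60173·0.39827·0.00564395) = √(0.00135258) = 0.03678.
z = (0.63180 − 0.59124)/0.03678 = 0.04056/0.03678 = 1.103.
p-value = P(Z < 1.103) ≈ 0.8649.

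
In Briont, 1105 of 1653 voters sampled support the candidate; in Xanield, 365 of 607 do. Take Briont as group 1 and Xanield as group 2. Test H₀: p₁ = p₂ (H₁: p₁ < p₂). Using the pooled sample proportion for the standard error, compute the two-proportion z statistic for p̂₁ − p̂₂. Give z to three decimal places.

z = 2.968

p̂₁ = 1105/1653 = 0.66848, p̂₂ = 365/607 = 0.60132.
Pooled p̂ = (1105+365)/(1653+607) = 1470/2260 = 0.65044.
SE = √(0.227367 × 0.00225241) = 0.02263.
z = (0.66848 − 0.60132)/0.02263 = 0.06716/0.02263 = 2.968.
p-value = P(Z < 2.968) ≈ 0.9985.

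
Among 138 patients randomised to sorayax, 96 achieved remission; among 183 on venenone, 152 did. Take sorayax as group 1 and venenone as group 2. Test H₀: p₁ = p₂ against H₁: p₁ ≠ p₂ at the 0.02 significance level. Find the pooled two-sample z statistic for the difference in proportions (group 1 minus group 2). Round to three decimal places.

p̂₁ = 96/138 ≈ 0.695652, p̂₂ = 152/183 ≈ 0.830601.
Pooled p̂ = (96+152)/(138+183) = 248/321 = 0.772586.
SE = √(0.175697 × 0.0127109) = 0.047257.
z = (0.695652 − 0.830601)/0.047257 = -0.134949/0.047257 = -2.856.
p-value = 2·P(Z > 2.856) ≈ 0.0043. With α = 0.02, reject H₀.

z = -2.856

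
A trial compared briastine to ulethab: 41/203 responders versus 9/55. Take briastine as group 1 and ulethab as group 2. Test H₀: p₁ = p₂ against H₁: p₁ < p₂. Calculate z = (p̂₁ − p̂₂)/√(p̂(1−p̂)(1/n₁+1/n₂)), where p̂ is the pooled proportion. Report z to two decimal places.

z = 0.64

p̂₁ = 41/203 ≈ 0.2020, p̂₂ = 9/55 ≈ 0.1636.
Pooled p̂ = (41+9)/(203+55) = 50/258 = 0.1938.
SE = √(p̂(1−p̂)(1/n₁+1/n₂)) = √(0.1938·0.8062·0.0231079) = √(0.0036104) = 0.0601.
z = (0.2020 − 0.1636)/0.0601 = 0.0384/0.0601 = 0.64.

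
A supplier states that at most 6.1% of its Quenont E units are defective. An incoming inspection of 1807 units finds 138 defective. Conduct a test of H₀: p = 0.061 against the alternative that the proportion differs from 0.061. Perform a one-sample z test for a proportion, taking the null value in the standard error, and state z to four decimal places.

z = 2.7299

p̂ = 138/1807 = 0.0763697.
Under H₀, SE = √(0.061·0.939/1807) = √(3.16984e-05) = 0.0056301.
z = (0.0763697 − 0.061)/0.0056301 = 0.0153697/0.0056301 = 2.7299.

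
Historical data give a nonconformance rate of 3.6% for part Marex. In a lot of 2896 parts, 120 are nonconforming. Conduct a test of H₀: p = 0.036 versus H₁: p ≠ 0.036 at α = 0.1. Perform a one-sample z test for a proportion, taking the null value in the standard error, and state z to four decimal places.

z = 1.5705

p̂ = 120/2896 = 0.0414365.
Under H₀, SE = √(0.036·0.964/2896) = √(1.19834e-05) = 0.0034617.
z = (0.0414365 − 0.036)/0.0034617 = 0.0054365/0.0034617 = 1.5705.
Two-sided p-value ≈ 2·Φ(−1.570) = 0.1163; since p > α = 0.1, fail to reject H₀.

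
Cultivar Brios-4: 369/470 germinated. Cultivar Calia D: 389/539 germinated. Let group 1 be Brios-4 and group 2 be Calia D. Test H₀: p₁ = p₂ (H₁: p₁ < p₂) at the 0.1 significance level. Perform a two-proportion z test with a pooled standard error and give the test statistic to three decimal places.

z = 2.324

p̂₁ = 369/470 ≈ 0.78511, p̂₂ = 389/539 ≈ 0.72171.
Pooled p̂ = (369+389)/(470+539) = 758/1009 = 0.75124.
SE = √(p̂(1−p̂)(1/n₁+1/n₂)) = √(0.75124·0.24876·0.00398295) = √(0.000744329) = 0.02728.
z = (0.78511 − 0.72171)/0.02728 = 0.06340/0.02728 = 2.324.
p-value = P(Z < 2.324) ≈ 0.9899, so at α = 0.1 we fail to reject H₀.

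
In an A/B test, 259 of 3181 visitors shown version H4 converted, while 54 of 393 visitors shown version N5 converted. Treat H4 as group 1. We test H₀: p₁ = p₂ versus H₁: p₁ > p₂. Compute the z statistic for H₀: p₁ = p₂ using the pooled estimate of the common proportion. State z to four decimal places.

z = -3.7040

p̂₁ = 259/3181 = 0.0814209, p̂₂ = 54/393 = 0.1374046.
Pooled p̂ = (259+54)/(3181+393) = 313/3574 = 0.0875769.
SE = √(0.0799072 × 0.0028589) = 0.0151144.
z = (0.0814209 − 0.1374046)/0.0151144 = -0.0559837/0.0151144 = -3.7040.
p-value = P(Z > -3.704) ≈ 0.9999.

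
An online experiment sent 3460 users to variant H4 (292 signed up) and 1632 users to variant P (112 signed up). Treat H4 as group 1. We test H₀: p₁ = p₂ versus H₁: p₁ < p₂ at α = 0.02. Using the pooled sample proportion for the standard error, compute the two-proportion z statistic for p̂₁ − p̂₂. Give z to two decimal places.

p̂₁ = 292/3460 ≈ 0.08439, p̂₂ = 112/1632 ≈ 0.06863.
Pooled p̂ = (292+112)/(3460+1632) = 404/5092 = 0.07934.
SE = √(0.0730453 × 0.000901762) = 0.00812.
z = (0.08439 − 0.06863)/0.00812 = 0.01576/0.00812 = 1.94.
p-value = P(Z < 1.943) ≈ 0.9740; since p > α = 0.02, fail to reject H₀.

z = 1.94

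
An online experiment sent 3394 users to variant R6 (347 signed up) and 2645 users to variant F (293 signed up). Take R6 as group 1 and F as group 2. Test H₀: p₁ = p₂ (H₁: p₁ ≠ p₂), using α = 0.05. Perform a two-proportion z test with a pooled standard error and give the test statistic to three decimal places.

p̂₁ = 347/3394 ≈ 0.102239, p̂₂ = 293/2645 ≈ 0.110775.
Pooled p̂ = (347+293)/(3394+2645) = 640/6039 = 0.105978.
SE = √(p̂(1−p̂)(1/n₁+1/n₂)) = √(0.105978·0.894022·0.000672709) = √(6.37369e-05) = 0.007984.
z = (0.102239 − 0.110775)/0.007984 = -0.008536/0.007984 = -1.069.
Two-sided p-value ≈ 2·Φ(−1.069) = 0.2850. With α = 0.05, fail to reject H₀.

z = -1.069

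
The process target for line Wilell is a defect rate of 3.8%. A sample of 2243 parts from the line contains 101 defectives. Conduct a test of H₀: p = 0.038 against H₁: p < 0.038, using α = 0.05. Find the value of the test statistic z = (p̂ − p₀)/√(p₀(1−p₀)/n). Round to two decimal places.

z = 1.74

p̂ = 101/2243 ≈ 0.04503.
Standard error under H₀: √(0.038×0.962/2243) = 0.00404.
z = (0.04503 − 0.038)/0.00404 = 0.00703/0.00404 = 1.74.
p-value = P(Z < 1.741) ≈ 0.9592; since p > α = 0.05, fail to reject H₀.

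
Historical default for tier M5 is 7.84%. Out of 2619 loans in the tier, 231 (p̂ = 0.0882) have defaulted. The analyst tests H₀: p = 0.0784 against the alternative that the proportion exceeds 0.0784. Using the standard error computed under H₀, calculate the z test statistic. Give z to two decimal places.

z = 1.87

p̂ = 231/2619 = 0.08820.
Under H₀, SE = √(0.0784·0.9216/2619) = √(2.75882e-05) = 0.00525.
z = (0.08820 − 0.0784)/0.00525 = 0.00980/0.00525 = 1.87.
p-value = P(Z > 1.866) ≈ 0.0310.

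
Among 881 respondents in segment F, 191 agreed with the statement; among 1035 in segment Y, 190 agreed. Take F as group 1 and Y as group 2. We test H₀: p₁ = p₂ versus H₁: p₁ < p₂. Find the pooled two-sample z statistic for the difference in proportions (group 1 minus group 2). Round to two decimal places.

p̂₁ = 191/881 = 0.21680, p̂₂ = 190/1035 = 0.18357.
Pooled p̂ = (191+190)/(881+1035) = 381/1916 = 0.19885.
SE = √(0.15931 × 0.00210126) = 0.01830.
z = (0.21680 − 0.18357)/0.01830 = 0.03323/0.01830 = 1.82.
p-value = P(Z < 1.816) ≈ 0.9653.

z = 1.82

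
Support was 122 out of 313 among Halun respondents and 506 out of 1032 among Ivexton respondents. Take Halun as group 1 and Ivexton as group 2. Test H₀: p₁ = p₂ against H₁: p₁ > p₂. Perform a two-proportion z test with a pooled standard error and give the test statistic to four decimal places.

z = -3.1228

p̂₁ = 122/313 = 0.3897764, p̂₂ = 506/1032 = 0.4903101.
Pooled p̂ = (122+506)/(313+1032) = 628/1345 = 0.4669145.
SE = √(0.248905 × 0.00416388) = 0.0321934.
z = (0.3897764 − 0.4903101)/0.0321934 = -0.1005337/0.0321934 = -3.1228.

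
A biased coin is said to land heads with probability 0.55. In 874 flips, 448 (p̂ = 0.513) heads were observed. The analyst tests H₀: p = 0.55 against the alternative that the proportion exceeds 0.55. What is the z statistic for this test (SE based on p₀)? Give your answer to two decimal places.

z = -2.22

p̂ = 448/874 ≈ 0.51259.
SE = √(p₀(1−p₀)/n) = √(0.2475/874) = 0.01683.
z = (0.51259 − 0.55)/0.01683 = -0.03741/0.01683 = -2.22.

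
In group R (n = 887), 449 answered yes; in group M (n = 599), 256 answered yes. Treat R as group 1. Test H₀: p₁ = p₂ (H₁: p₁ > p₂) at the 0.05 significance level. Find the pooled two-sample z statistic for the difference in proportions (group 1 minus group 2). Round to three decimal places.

z = 2.985

p̂₁ = 449/887 = 0.506201, p̂₂ = 256/599 = 0.427379.
Pooled p̂ = (449+256)/(887+599) = 705/1486 = 0.474428.
SE = √(0.249346 × 0.00279684) = 0.026408.
z = (0.506201 − 0.427379)/0.026408 = 0.078822/0.026408 = 2.985.
p-value = P(Z > 2.985) ≈ 0.0014. With α = 0.05, reject H₀.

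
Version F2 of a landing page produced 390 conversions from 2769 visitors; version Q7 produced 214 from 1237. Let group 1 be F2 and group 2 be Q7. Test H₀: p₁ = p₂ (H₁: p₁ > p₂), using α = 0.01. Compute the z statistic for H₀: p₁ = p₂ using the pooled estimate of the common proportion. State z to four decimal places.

z = -2.6276

p̂₁ = 390/2769 ≈ 0.140845, p̂₂ = 214/1237 ≈ 0.172999.
Pooled p̂ = (390+214)/(2769+1237) = 604/4006 = 0.150774.
SE = √(p̂(1−p̂)(1/n₁+1/n₂)) = √(0.150774·0.849226·0.00116955) = √(0.00014975) = 0.012237.
z = (0.140845 − 0.172999)/0.012237 = -0.032154/0.012237 = -2.6276.
p-value = P(Z > -2.628) ≈ 0.9957. With α = 0.01, fail to reject H₀.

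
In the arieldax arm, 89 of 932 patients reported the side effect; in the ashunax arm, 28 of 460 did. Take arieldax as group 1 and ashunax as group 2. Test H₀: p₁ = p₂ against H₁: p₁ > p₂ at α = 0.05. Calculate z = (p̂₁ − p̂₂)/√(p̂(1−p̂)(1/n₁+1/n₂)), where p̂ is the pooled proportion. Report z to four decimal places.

p̂₁ = 89/932 = 0.095494, p̂₂ = 28/460 = 0.060870.
Pooled p̂ = (89+28)/(932+460) = 117/1392 = 0.084052.
SE = √(0.076987 × 0.00324687) = 0.015810.
z = (0.095494 − 0.060870)/0.015810 = 0.034624/0.015810 = 2.1900.
p-value = P(Z > 2.190) ≈ 0.0143; since p < α = 0.05, reject H₀.

z = 2.1900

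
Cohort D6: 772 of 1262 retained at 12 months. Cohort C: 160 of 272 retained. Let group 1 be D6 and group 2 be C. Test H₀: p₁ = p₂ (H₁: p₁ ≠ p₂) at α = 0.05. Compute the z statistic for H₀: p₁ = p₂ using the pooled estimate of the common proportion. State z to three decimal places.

p̂₁ = 772/1262 ≈ 0.61173, p̂₂ = 160/272 ≈ 0.58824.
Pooled p̂ = (772+160)/(1262+272) = 932/1534 = 0.60756.
SE = √(0.23843 × 0.00446886) = 0.03264.
z = (0.61173 − 0.58824)/0.03264 = 0.02349/0.03264 = 0.720.
p-value = 2·P(Z > 0.720) ≈ 0.4717. With α = 0.05, fail to reject H₀.

z = 0.720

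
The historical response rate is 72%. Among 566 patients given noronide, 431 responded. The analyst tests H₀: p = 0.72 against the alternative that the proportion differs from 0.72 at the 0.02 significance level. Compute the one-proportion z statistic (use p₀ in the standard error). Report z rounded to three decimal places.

z = 2.198

p̂ = 431/566 ≈ 0.76148.
Standard error under H₀: √(0.72×0.28/566) = 0.01887.
z = (0.76148 − 0.72)/0.01887 = 0.04148/0.01887 = 2.198.
p-value = 2·P(Z > 2.198) ≈ 0.0279; since p > α = 0.02, fail to reject H₀.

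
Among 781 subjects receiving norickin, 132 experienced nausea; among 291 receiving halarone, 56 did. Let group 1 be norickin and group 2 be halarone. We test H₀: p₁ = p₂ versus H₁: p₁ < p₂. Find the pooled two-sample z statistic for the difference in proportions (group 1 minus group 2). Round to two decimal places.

z = -0.90

p̂₁ = 132/781 = 0.1690, p̂₂ = 56/291 = 0.1924.
Pooled p̂ = (132+56)/(781+291) = 188/1072 = 0.1754.
SE = √(p̂(1−p̂)(1/n₁+1/n₂)) = √(0.1754·0.8246·0.00471684) = √(0.000682137) = 0.0261.
z = (0.1690 − 0.1924)/0.0261 = -0.0234/0.0261 = -0.90.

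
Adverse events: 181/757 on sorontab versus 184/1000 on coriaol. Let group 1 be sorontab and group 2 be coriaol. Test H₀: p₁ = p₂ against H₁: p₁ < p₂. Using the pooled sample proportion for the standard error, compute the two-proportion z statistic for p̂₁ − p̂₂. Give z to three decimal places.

z = 2.819

p̂₁ = 181/757 = 0.239102, p̂₂ = 184/1000 = 0.184000.
Pooled p̂ = (181+184)/(757+1000) = 365/1757 = 0.207740.
SE = √(0.164584 × 0.002321) = 0.019545.
z = (0.239102 − 0.184000)/0.019545 = 0.055102/0.019545 = 2.819.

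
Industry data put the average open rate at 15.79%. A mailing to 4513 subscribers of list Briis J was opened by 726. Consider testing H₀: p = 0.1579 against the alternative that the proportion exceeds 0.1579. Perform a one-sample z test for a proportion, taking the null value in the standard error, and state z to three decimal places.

p̂ = 726/4513 ≈ 0.16087.
Under H₀, SE = √(0.1579·0.8421/4513) = √(2.94632e-05) = 0.00543.
z = (0.16087 − 0.1579)/0.00543 = 0.00297/0.00543 = 0.547.

z = 0.547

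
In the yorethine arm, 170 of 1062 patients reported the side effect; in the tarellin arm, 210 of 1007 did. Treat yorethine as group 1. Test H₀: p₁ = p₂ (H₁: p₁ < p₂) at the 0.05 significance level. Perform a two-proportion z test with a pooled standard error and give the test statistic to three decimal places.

p̂₁ = 170/1062 ≈ 0.16008, p̂₂ = 210/1007 ≈ 0.20854.
Pooled p̂ = (170+210)/(1062+1007) = 380/2069 = 0.18366.
SE = √(0.149931 × 0.00193467) = 0.01703.
z = (0.16008 − 0.20854)/0.01703 = -0.04846/0.01703 = -2.846.
p-value = P(Z < -2.846) ≈ 0.0022. With α = 0.05, reject H₀.

z = -2.846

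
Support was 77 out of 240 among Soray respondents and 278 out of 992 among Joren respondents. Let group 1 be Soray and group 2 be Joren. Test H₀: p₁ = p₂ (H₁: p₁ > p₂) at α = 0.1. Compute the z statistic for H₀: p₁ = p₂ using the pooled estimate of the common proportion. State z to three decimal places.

z = 1.246

p̂₁ = 77/240 = 0.32083, p̂₂ = 278/992 = 0.28024.
Pooled p̂ = (77+278)/(240+992) = 355/1232 = 0.28815.
SE = √(p̂(1−p̂)(1/n₁+1/n₂)) = √(0.28815·0.71185·0.00517473) = √(0.00106144) = 0.03258.
z = (0.32083 − 0.28024)/0.03258 = 0.04059/0.03258 = 1.246.
p-value = P(Z > 1.246) ≈ 0.1064, so at α = 0.1 we fail to reject H₀.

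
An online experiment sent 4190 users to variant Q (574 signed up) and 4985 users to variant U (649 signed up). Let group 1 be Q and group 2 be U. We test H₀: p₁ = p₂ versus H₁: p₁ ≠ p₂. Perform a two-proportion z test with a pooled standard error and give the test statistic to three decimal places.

p̂₁ = 574/4190 = 0.13699, p̂₂ = 649/4985 = 0.13019.
Pooled p̂ = (574+649)/(4190+4985) = 1223/9175 = 0.13330.
SE = √(p̂(1−p̂)(1/n₁+1/n₂)) = √(0.13330·0.86670·0.000439265) = √(5.07478e-05) = 0.00712.
z = (0.13699 − 0.13019)/0.00712 = 0.00680/0.00712 = 0.955.
p-value = 2·P(Z > 0.955) ≈ 0.3396.

z = 0.955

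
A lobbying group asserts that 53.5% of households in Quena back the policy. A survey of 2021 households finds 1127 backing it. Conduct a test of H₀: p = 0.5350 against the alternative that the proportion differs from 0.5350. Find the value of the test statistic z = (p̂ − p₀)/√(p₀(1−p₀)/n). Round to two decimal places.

z = 2.04

p̂ = 1127/2021 = 0.5576.
Standard error under H₀: √(0.535×0.465/2021) = 0.0111.
z = (0.5576 − 0.535)/0.0111 = 0.0226/0.0111 = 2.04.
Two-sided p-value ≈ 2·Φ(−2.041) = 0.0412.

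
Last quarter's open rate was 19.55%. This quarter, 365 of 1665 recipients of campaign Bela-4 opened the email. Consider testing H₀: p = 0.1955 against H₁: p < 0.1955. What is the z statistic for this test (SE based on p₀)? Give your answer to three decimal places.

z = 2.440

p̂ = 365/1665 ≈ 0.21922.
Standard error under H₀: √(0.1955×0.8045/1665) = 0.00972.
z = (0.21922 − 0.1955)/0.00972 = 0.02372/0.00972 = 2.440.
p-value = P(Z < 2.440) ≈ 0.9927.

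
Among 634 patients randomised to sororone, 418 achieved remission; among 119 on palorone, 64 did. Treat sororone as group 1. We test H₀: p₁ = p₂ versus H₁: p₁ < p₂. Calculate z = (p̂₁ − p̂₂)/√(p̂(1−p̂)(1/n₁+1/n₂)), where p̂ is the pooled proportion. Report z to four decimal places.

p̂₁ = 418/634 ≈ 0.659306, p̂₂ = 64/119 ≈ 0.537815.
Pooled p̂ = (418+64)/(634+119) = 482/753 = 0.640106.
SE = √(0.23037 × 0.00998065) = 0.047950.
z = (0.659306 − 0.537815)/0.047950 = 0.121491/0.047950 = 2.5337.
p-value = P(Z < 2.534) ≈ 0.9944.

z = 2.5337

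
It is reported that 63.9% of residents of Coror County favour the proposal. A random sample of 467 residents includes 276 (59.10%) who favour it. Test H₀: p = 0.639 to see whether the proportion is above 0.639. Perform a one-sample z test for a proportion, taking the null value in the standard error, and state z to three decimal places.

z = -2.159

p̂ = 276/467 = 0.59101.
SE = √(p₀(1−p₀)/n) = √(0.23068/467) = 0.02223.
z = (0.59101 − 0.639)/0.02223 = -0.04799/0.02223 = -2.159.
p-value = P(Z > -2.159) ≈ 0.9846.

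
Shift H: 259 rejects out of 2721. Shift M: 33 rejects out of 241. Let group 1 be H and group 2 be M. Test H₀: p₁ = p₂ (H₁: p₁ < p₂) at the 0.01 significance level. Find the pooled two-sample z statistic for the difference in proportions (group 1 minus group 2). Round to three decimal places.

p̂₁ = 259/2721 = 0.09519, p̂₂ = 33/241 = 0.13693.
Pooled p̂ = (259+33)/(2721+241) = 292/2962 = 0.09858.
SE = √(0.0888636 × 0.00451689) = 0.02003.
z = (0.09519 − 0.13693)/0.02003 = -0.04174/0.02003 = -2.084.
p-value = P(Z < -2.084) ≈ 0.0186. With α = 0.01, fail to reject H₀.

z = -2.084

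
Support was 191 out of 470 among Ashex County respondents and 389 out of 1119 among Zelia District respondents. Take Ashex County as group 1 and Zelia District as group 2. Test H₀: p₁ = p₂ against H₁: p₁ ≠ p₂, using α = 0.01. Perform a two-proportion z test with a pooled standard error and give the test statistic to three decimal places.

p̂₁ = 191/470 = 0.40638, p̂₂ = 389/1119 = 0.34763.
Pooled p̂ = (191+389)/(470+1119) = 580/1589 = 0.36501.
SE = √(0.231778 × 0.00302131) = 0.02646.
z = (0.40638 − 0.34763)/0.02646 = 0.05875/0.02646 = 2.220.
Two-sided p-value ≈ 2·Φ(−2.220) = 0.0264; since p > α = 0.01, fail to reject H₀.

z = 2.220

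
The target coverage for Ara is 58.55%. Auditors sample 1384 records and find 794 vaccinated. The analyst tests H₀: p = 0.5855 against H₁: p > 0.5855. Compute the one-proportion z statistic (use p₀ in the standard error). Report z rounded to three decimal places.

z = -0.891

p̂ = 794/1384 = 0.57370.
Standard error under H₀: √(0.5855×0.4145/1384) = 0.01324.
z = (0.57370 − 0.5855)/0.01324 = -0.01180/0.01324 = -0.891.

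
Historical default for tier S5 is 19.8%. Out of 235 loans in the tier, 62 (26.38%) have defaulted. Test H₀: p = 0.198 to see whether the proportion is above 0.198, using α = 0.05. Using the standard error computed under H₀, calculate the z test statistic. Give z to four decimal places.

z = 2.5324

p̂ = 62/235 = 0.263830.
Standard error under H₀: √(0.198×0.802/235) = 0.025995.
z = (0.263830 − 0.198)/0.025995 = 0.065830/0.025995 = 2.5324.
p-value = P(Z > 2.532) ≈ 0.0057, so at α = 0.05 we reject H₀.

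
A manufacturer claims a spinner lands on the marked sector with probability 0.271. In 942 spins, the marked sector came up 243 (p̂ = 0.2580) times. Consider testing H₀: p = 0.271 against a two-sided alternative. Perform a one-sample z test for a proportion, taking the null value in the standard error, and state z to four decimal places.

p̂ = 243/942 = 0.257962.
SE = √(p₀(1−p₀)/n) = √(0.19756/942) = 0.014482.
z = (0.257962 − 0.271)/0.014482 = -0.013038/0.014482 = -0.9003.

z = -0.9003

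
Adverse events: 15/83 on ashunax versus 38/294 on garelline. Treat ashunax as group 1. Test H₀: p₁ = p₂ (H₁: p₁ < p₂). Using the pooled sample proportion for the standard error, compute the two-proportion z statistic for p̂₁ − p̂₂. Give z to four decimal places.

p̂₁ = 15/83 ≈ 0.180723, p̂₂ = 38/294 ≈ 0.129252.
Pooled p̂ = (15+38)/(83+294) = 53/377 = 0.140584.
SE = √(0.12082 × 0.0154496) = 0.043204.
z = (0.180723 − 0.129252)/0.043204 = 0.051471/0.043204 = 1.1913.
p-value = P(Z < 1.191) ≈ 0.8832.

z = 1.1913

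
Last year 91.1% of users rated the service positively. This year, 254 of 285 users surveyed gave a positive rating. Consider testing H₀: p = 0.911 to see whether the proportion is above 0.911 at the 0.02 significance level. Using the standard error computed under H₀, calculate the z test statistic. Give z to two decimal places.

z = -1.17

p̂ = 254/285 = 0.8912.
Under H₀, SE = √(0.911·0.089/285) = √(0.000284488) = 0.0169.
z = (0.8912 − 0.911)/0.0169 = -0.0198/0.0169 = -1.17.
p-value = P(Z > -1.172) ≈ 0.8795, so at α = 0.02 we fail to reject H₀.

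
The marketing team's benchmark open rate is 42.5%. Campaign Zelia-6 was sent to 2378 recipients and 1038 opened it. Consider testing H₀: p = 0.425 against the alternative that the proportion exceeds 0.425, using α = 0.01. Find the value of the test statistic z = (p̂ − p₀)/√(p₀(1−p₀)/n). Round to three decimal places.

z = 1.135

p̂ = 1038/2378 = 0.436501.
SE = √(p₀(1−p₀)/n) = √(0.24437/2378) = 0.010137.
z = (0.436501 − 0.425)/0.010137 = 0.011501/0.010137 = 1.135.
p-value = P(Z > 1.135) ≈ 0.1283; since p > α = 0.01, fail to reject H₀.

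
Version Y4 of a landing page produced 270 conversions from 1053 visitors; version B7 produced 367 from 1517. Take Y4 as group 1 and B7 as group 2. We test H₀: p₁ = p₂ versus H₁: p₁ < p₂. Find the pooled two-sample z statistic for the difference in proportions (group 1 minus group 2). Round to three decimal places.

p̂₁ = 270/1053 = 0.256410, p̂₂ = 367/1517 = 0.241925.
Pooled p̂ = (270+367)/(1053+1517) = 637/2570 = 0.247860.
SE = √(p̂(1−p̂)(1/n₁+1/n₂)) = √(0.247860·0.752140·0.00160886) = √(0.000299933) = 0.017319.
z = (0.256410 − 0.241925)/0.017319 = 0.014485/0.017319 = 0.836.

z = 0.836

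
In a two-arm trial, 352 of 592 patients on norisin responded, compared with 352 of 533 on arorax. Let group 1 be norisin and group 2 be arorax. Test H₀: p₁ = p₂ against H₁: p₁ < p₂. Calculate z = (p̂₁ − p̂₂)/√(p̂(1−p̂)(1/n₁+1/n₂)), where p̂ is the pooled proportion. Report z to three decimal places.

p̂₁ = 352/592 ≈ 0.59459, p̂₂ = 352/533 ≈ 0.66041.
Pooled p̂ = (352+352)/(592+533) = 704/1125 = 0.62578.
SE = √(p̂(1−p̂)(1/n₁+1/n₂)) = √(0.62578·0.37422·0.00356536) = √(0.000834936) = 0.02890.
z = (0.59459 − 0.66041)/0.02890 = -0.06582/0.02890 = -2.278.

z = -2.278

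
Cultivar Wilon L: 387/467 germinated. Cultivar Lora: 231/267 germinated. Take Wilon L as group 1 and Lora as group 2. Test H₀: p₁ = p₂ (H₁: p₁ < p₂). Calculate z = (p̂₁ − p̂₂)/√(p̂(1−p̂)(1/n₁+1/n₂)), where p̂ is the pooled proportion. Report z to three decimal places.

z = -1.303

p̂₁ = 387/467 = 0.82869, p̂₂ = 231/267 = 0.86517.
Pooled p̂ = (387+231)/(467+267) = 618/734 = 0.84196.
SE = √(0.133062 × 0.00588665) = 0.02799.
z = (0.82869 − 0.86517)/0.02799 = -0.03648/0.02799 = -1.303.
p-value = P(Z < -1.303) ≈ 0.0962.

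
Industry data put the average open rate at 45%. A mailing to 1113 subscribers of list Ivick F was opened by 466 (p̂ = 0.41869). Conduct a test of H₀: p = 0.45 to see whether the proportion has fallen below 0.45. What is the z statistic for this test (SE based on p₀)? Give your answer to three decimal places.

z = -2.100

p̂ = 466/1113 ≈ 0.41869.
Under H₀, SE = √(0.45·0.55/1113) = √(0.000222372) = 0.01491.
z = (0.41869 − 0.45)/0.01491 = -0.03131/0.01491 = -2.100.
p-value = P(Z < -2.100) ≈ 0.0179.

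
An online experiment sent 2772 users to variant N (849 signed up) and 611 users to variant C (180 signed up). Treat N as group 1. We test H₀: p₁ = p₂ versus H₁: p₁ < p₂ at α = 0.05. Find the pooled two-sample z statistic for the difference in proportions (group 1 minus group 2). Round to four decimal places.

p̂₁ = 849/2772 = 0.306277, p̂₂ = 180/611 = 0.294599.
Pooled p̂ = (849+180)/(2772+611) = 1029/3383 = 0.304168.
SE = √(0.21165 × 0.00199741) = 0.020561.
z = (0.306277 − 0.294599)/0.020561 = 0.011678/0.020561 = 0.5680.
p-value = P(Z < 0.568) ≈ 0.7150; since p > α = 0.05, fail to reject H₀.

z = 0.5680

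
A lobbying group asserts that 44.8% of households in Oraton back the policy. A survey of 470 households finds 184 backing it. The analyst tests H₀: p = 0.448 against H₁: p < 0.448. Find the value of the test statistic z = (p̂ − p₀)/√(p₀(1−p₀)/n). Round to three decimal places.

z = -2.464

p̂ = 184/470 ≈ 0.391489.
SE = √(p₀(1−p₀)/n) = √(0.2473/470) = 0.022938.
z = (0.391489 − 0.448)/0.022938 = -0.056511/0.022938 = -2.464.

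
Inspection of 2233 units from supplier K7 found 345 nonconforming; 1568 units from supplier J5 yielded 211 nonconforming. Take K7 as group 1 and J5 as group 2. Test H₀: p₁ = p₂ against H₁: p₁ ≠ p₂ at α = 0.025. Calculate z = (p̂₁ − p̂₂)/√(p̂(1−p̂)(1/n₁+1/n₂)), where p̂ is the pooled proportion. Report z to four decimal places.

z = 1.7121

p̂₁ = 345/2233 = 0.1545007, p̂₂ = 211/1568 = 0.1345663.
Pooled p̂ = (345+211)/(2233+1568) = 556/3801 = 0.1462773.
SE = √(p̂(1−p̂)(1/n₁+1/n₂)) = √(0.1462773·0.8537227·0.00108558) = √(0.000135568) = 0.0116434.
z = (0.1545007 − 0.1345663)/0.0116434 = 0.0199344/0.0116434 = 1.7121.
Two-sided p-value ≈ 2·Φ(−1.712) = 0.0869. With α = 0.025, fail to reject H₀.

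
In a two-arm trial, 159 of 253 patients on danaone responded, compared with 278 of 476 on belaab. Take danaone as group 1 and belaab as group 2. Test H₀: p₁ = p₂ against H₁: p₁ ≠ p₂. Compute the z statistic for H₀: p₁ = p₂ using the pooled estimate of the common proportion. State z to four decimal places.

z = 1.1653

p̂₁ = 159/253 ≈ 0.6284585, p̂₂ = 278/476 ≈ 0.5840336.
Pooled p̂ = (159+278)/(253+476) = 437/729 = 0.5994513.
SE = √(p̂(1−p̂)(1/n₁+1/n₂)) = √(0.5994513·0.4005487·0.00605341) = √(0.00145348) = 0.0381245.
z = (0.6284585 − 0.5840336)/0.0381245 = 0.0444249/0.0381245 = 1.1653.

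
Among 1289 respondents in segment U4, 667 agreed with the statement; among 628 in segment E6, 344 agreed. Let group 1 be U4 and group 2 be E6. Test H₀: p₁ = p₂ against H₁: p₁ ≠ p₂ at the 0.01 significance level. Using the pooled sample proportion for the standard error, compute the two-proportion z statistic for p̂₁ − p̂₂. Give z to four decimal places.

z = -1.2478

p̂₁ = 667/1289 ≈ 0.517455, p̂₂ = 344/628 ≈ 0.547771.
Pooled p̂ = (667+344)/(1289+628) = 1011/1917 = 0.527387.
SE = √(0.24925 × 0.00236815) = 0.024295.
z = (0.517455 − 0.547771)/0.024295 = -0.030316/0.024295 = -1.2478.
Two-sided p-value ≈ 2·Φ(−1.248) = 0.2121, so at α = 0.01 we fail to reject H₀.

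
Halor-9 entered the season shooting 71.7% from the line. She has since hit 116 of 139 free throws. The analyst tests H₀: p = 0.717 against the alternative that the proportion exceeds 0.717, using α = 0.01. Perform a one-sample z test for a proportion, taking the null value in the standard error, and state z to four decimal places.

p̂ = 116/139 ≈ 0.834532.
SE = √(p₀(1−p₀)/n) = √(0.20291/139) = 0.038207.
z = (0.834532 − 0.717)/0.038207 = 0.117532/0.038207 = 3.0762.
p-value = P(Z > 3.076) ≈ 0.0010. With α = 0.01, reject H₀.

z = 3.0762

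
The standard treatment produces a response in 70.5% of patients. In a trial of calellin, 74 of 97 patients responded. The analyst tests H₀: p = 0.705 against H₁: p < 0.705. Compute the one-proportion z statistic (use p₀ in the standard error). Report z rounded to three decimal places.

p̂ = 74/97 ≈ 0.76289.
Standard error under H₀: √(0.705×0.295/97) = 0.04630.
z = (0.76289 − 0.705)/0.04630 = 0.05789/0.04630 = 1.250.

z = 1.250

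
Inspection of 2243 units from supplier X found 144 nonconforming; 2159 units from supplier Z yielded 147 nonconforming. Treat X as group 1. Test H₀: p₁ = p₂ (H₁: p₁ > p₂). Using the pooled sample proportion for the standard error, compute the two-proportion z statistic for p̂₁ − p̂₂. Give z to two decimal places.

p̂₁ = 144/2243 ≈ 0.0642, p̂₂ = 147/2159 ≈ 0.0681.
Pooled p̂ = (144+147)/(2243+2159) = 291/4402 = 0.0661.
SE = √(p̂(1−p̂)(1/n₁+1/n₂)) = √(0.0661·0.9339·0.000909009) = √(5.61188e-05) = 0.0075.
z = (0.0642 − 0.0681)/0.0075 = -0.0039/0.0075 = -0.52.
p-value = P(Z > -0.519) ≈ 0.6981.

z = -0.52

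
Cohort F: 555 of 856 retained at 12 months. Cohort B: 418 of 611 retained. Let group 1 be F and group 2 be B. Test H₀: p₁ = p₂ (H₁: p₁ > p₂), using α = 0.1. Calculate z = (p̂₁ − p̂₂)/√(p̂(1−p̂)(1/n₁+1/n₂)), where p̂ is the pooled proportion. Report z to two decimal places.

z = -1.43

p̂₁ = 555/856 = 0.6484, p̂₂ = 418/611 = 0.6841.
Pooled p̂ = (555+418)/(856+611) = 973/1467 = 0.6633.
SE = √(0.223347 × 0.00280489) = 0.0250.
z = (0.6484 − 0.6841)/0.0250 = -0.0357/0.0250 = -1.43.
p-value = P(Z > -1.429) ≈ 0.9235, so at α = 0.1 we fail to reject H₀.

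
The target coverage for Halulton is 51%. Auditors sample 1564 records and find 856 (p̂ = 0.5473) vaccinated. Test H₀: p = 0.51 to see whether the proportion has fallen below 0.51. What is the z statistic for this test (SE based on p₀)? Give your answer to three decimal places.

z = 2.952

p̂ = 856/1564 ≈ 0.54731.
Standard error under H₀: √(0.51×0.49/1564) = 0.01264.
z = (0.54731 − 0.51)/0.01264 = 0.03731/0.01264 = 2.952.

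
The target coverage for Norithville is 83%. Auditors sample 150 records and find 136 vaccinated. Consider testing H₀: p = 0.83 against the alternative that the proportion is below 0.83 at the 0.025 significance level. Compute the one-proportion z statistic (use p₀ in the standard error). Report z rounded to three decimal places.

p̂ = 136/150 ≈ 0.90667.
SE = √(p₀(1−p₀)/n) = √(0.1411/150) = 0.03067.
z = (0.90667 − 0.83)/0.03067 = 0.07667/0.03067 = 2.500.
p-value = P(Z < 2.500) ≈ 0.9938; since p > α = 0.025, fail to reject H₀.

z = 2.500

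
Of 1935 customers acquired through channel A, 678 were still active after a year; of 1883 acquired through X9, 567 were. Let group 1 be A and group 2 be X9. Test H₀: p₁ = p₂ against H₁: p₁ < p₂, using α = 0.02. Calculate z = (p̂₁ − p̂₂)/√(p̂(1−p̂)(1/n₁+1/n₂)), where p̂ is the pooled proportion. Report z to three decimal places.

p̂₁ = 678/1935 = 0.350388, p̂₂ = 567/1883 = 0.301115.
Pooled p̂ = (678+567)/(1935+1883) = 1245/3818 = 0.326087.
SE = √(p̂(1−p̂)(1/n₁+1/n₂)) = √(0.326087·0.673913·0.00104786) = √(0.000230272) = 0.015175.
z = (0.350388 − 0.301115)/0.015175 = 0.049273/0.015175 = 3.247.
p-value = P(Z < 3.247) ≈ 0.9994. With α = 0.02, fail to reject H₀.

z = 3.247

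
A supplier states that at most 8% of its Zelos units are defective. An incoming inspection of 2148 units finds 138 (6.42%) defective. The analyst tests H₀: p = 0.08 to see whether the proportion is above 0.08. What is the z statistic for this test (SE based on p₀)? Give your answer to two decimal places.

z = -2.69

p̂ = 138/2148 = 0.06425.
Under H₀, SE = √(0.08·0.92/2148) = √(3.42644e-05) = 0.00585.
z = (0.06425 − 0.08)/0.00585 = -0.01575/0.00585 = -2.69.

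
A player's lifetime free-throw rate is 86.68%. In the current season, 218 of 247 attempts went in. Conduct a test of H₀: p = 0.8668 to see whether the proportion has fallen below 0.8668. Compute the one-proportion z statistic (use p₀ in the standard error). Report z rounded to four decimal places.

z = 0.7304

p̂ = 218/247 ≈ 0.882591.
Under H₀, SE = √(0.8668·0.1332/247) = √(0.00046744) = 0.021620.
z = (0.882591 − 0.8668)/0.021620 = 0.015791/0.021620 = 0.7304.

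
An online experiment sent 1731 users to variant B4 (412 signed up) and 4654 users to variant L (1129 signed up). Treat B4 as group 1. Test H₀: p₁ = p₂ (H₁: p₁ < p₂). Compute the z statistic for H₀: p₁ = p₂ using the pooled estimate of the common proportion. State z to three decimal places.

z = -0.380

p̂₁ = 412/1731 = 0.23801, p̂₂ = 1129/4654 = 0.24259.
Pooled p̂ = (412+1129)/(1731+4654) = 1541/6385 = 0.24135.
SE = √(p̂(1−p̂)(1/n₁+1/n₂)) = √(0.24135·0.75865·0.00079257) = √(0.000145118) = 0.01205.
z = (0.23801 − 0.24259)/0.01205 = -0.00458/0.01205 = -0.380.
p-value = P(Z < -0.380) ≈ 0.3521.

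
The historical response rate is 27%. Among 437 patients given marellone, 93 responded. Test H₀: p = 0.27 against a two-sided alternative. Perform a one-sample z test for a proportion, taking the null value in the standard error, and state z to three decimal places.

z = -2.693

p̂ = 93/437 ≈ 0.21281.
Standard error under H₀: √(0.27×0.73/437) = 0.02124.
z = (0.21281 − 0.27)/0.02124 = -0.05719/0.02124 = -2.693.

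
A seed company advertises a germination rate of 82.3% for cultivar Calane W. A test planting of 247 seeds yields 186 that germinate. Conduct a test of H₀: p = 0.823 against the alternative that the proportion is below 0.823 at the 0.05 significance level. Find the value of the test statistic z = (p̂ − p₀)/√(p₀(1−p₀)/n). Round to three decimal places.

p̂ = 186/247 = 0.75304.
Under H₀, SE = √(0.823·0.177/247) = √(0.000589761) = 0.02428.
z = (0.75304 − 0.823)/0.02428 = -0.06996/0.02428 = -2.881.
p-value = P(Z < -2.881) ≈ 0.0020, so at α = 0.05 we reject H₀.

z = -2.881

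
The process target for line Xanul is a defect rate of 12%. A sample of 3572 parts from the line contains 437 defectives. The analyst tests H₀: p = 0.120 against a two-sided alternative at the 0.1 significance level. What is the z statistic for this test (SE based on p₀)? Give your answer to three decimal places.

p̂ = 437/3572 = 0.12234.
SE = √(p₀(1−p₀)/n) = √(0.1056/3572) = 0.00544.
z = (0.12234 − 0.12)/0.00544 = 0.00234/0.00544 = 0.430.
Two-sided p-value ≈ 2·Φ(−0.430) = 0.6669; since p > α = 0.1, fail to reject H₀.

z = 0.430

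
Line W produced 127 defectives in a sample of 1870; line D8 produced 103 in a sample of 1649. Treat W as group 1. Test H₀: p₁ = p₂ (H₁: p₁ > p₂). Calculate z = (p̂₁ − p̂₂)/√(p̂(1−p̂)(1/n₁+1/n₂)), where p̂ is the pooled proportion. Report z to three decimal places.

p̂₁ = 127/1870 ≈ 0.06791, p̂₂ = 103/1649 ≈ 0.06246.
Pooled p̂ = (127+103)/(1870+1649) = 230/3519 = 0.06536.
SE = √(p̂(1−p̂)(1/n₁+1/n₂)) = √(0.06536·0.93464·0.00114119) = √(6.97124e-05) = 0.00835.
z = (0.06791 − 0.06246)/0.00835 = 0.00545/0.00835 = 0.653.
p-value = P(Z > 0.653) ≈ 0.2569.

z = 0.653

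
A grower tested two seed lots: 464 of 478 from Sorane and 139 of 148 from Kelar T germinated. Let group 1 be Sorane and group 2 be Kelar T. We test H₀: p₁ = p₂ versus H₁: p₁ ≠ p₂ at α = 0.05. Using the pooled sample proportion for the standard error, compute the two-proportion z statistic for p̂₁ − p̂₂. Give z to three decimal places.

z = 1.781

p̂₁ = 464/478 = 0.97071, p̂₂ = 139/148 = 0.93919.
Pooled p̂ = (464+139)/(478+148) = 603/626 = 0.96326.
SE = √(p̂(1−p̂)(1/n₁+1/n₂)) = √(0.96326·0.03674·0.00884881) = √(0.000313171) = 0.01770.
z = (0.97071 − 0.93919)/0.01770 = 0.03152/0.01770 = 1.781.
Two-sided p-value ≈ 2·Φ(−1.781) = 0.0749, so at α = 0.05 we fail to reject H₀.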